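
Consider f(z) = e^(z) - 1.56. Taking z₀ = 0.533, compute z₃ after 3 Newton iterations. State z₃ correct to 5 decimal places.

Newton update: z ← z − f(z)/f'(z).
f'(z) = e^(z)
z_0 = 0.533000: f = 0.144037, f' = 1.704037 → z_1 = 0.533000 - (0.144037)/(1.704037) = 0.448473
z_1 = 0.448473: f = 0.005920, f' = 1.565920 → z_2 = 0.448473 - (0.005920)/(1.565920) = 0.444693
z_2 = 0.444693: f = 0.000011, f' = 1.560011 → z_3 = 0.444693 - (0.000011)/(1.560011) = 0.444686

0.44469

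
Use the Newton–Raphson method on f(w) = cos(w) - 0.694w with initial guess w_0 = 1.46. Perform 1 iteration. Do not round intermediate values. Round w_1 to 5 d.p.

Newton update: w ← w − f(w)/f'(w).
f'(w) = -sin(w) - 0.694
w_0 = 1.460000: f = -0.902670, f' = -1.687868 → w_1 = 1.460000 - (-0.902670)/(-1.687868) = 0.925201

0.92520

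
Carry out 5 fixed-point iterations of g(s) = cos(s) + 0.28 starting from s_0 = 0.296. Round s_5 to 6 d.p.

s_1 = g(0.296000) = 1.236511
s_2 = g(1.236511) = 0.608094
s_3 = g(0.608094) = 1.100738
s_4 = g(1.100738) = 0.732938
s_5 = g(0.732938) = 1.023212

1.023212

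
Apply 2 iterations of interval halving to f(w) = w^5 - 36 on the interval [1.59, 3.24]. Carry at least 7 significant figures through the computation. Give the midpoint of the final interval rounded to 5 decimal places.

f(1.590000) = -25.837850, f(3.240000) = 321.046723 (opposite signs)
step 1: m = 2.415000, f(m) = 46.145859 > 0 → root in [1.590000, 2.415000]
step 2: m = 2.002500, f(m) = -3.799499 < 0 → root in [2.002500, 2.415000]
Midpoint of [2.002500, 2.415000] = 2.208750

2.20875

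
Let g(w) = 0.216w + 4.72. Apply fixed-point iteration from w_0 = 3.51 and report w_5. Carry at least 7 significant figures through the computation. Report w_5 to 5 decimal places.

w_1 = g(3.510000) = 5.478160
w_2 = g(5.478160) = 5.903283
w_3 = g(5.903283) = 5.995109
w_4 = g(5.995109) = 6.014944
w_5 = g(6.014944) = 6.019228

6.01923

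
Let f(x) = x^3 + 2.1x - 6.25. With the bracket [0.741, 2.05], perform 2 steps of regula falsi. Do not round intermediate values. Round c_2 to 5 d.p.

f(0.741000) = -4.287031, f(2.050000) = 6.670125
step 1: c = 1.253151, f(c) = -1.650447 < 0 → new bracket [1.253151, 2.050000]
step 2: c = 1.411212, f(c) = -0.475997 < 0 → new bracket [1.411212, 2.050000]

1.41121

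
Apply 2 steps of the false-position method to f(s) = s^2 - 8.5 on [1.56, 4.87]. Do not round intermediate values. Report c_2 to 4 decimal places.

False-position update: c = (a·f(b) − b·f(a))/(f(b) − f(a)); replace the endpoint whose sign matches f(c).
f(1.560000) = -6.066400, f(4.870000) = 15.216900
step 1: c = 2.503453, f(c) = -2.232725 < 0 → new bracket [2.503453, 4.870000]
step 2: c = 2.806259, f(c) = -0.624913 < 0 → new bracket [2.806259, 4.870000]

2.8063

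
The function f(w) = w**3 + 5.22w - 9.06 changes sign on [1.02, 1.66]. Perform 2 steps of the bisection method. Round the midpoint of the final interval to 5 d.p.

1.26000

f(1.020000) = -2.674392, f(1.660000) = 4.179496 (opposite signs)
step 1: m = 1.340000, f(m) = 0.340904 > 0 → root in [1.020000, 1.340000]
step 2: m = 1.180000, f(m) = -1.257368 < 0 → root in [1.180000, 1.340000]
Midpoint of [1.180000, 1.340000] = 1.260000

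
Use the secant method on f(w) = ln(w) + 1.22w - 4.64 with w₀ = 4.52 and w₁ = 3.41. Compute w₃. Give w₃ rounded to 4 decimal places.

f(w_0) = 2.382912, f(w_1) = 0.746912
w_2 = 3.410000 - (0.746912)·(3.410000 - 4.520000)/(0.746912 - (2.382912)) = 2.903232; f(w_2) = -0.032233
w_3 = 2.903232 - (-0.032233)·(2.903232 - 3.410000)/(-0.032233 - (0.746912)) = 2.924196; f(w_3) = 0.000539

2.9242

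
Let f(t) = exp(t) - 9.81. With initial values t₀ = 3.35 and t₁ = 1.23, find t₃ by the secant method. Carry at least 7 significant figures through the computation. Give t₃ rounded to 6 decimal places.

f(t_0) = 18.692734, f(t_1) = -6.388770
t_2 = 1.230000 - (-6.388770)·(1.230000 - 3.350000)/(-6.388770 - (18.692734)) = 1.770007; f(t_2) = -3.939104
t_3 = 1.770007 - (-3.939104)·(1.770007 - 1.230000)/(-3.939104 - (-6.388770)) = 2.638348; f(t_3) = 4.180071

2.638348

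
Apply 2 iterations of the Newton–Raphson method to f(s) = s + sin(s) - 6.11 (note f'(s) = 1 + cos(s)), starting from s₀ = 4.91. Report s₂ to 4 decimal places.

6.1765

Newton update: s ← s − f(s)/f'(s).
s_0 = 4.910000: f = -2.180538, f' = 1.196327 → s_1 = 4.910000 - (-2.180538)/(1.196327) = 6.732694
s_1 = 6.732694: f = 1.057216, f' = 1.900661 → s_2 = 6.732694 - (1.057216)/(1.900661) = 6.176457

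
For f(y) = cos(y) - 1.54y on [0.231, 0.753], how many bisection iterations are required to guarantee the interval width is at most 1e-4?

13

Initial width b − a = 0.753 − 0.231 = 0.522000.
After n steps the width is (b−a)/2^n; need (b−a)/2^n ≤ 1e-4.
So n ≥ log₂(0.522000/1e-4) = log₂(5220.0000) ≈ 12.3498.
Hence n = 13.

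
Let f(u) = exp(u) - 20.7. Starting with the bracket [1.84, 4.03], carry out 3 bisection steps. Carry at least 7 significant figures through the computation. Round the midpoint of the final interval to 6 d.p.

3.071875

f(1.840000) = -14.403462, f(4.030000) = 35.560911 (opposite signs)
step 1: m = 2.935000, f(m) = -1.878497 < 0 → root in [2.935000, 4.030000]
step 2: m = 3.482500, f(m) = 11.840973 > 0 → root in [2.935000, 3.482500]
step 3: m = 3.208750, f(m) = 4.048132 > 0 → root in [2.935000, 3.208750]
Midpoint of [2.935000, 3.208750] = 3.071875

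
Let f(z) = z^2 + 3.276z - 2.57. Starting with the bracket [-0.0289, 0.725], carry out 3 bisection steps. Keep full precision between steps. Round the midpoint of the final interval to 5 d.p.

f(-0.028900) = -2.663841, f(0.725000) = 0.330725 (opposite signs)
step 1: m = 0.348050, f(m) = -1.308649 < 0 → root in [0.348050, 0.725000]
step 2: m = 0.536525, f(m) = -0.524485 < 0 → root in [0.536525, 0.725000]
step 3: m = 0.630762, f(m) = -0.105761 < 0 → root in [0.630762, 0.725000]
Midpoint of [0.630762, 0.725000] = 0.677881

0.67788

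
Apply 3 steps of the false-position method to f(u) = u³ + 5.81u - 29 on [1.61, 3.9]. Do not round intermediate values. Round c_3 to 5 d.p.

2.41085

False-position update: c = (a·f(b) − b·f(a))/(f(b) − f(a)); replace the endpoint whose sign matches f(c).
f(1.610000) = -15.472619, f(3.900000) = 52.978000
step 1: c = 2.127633, f(c) = -7.007037 < 0 → new bracket [2.127633, 3.900000]
step 2: c = 2.334669, f(c) = -2.710050 < 0 → new bracket [2.334669, 3.900000]
step 3: c = 2.410845, f(c) = -0.980736 < 0 → new bracket [2.410845, 3.900000]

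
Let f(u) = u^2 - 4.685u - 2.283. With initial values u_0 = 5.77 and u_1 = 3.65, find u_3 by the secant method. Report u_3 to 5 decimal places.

Secant update: u_(k+1) = u_k − f(u_k)·(u_k − u_(k-1))/(f(u_k) − f(u_(k-1))).
f(u_0) = 3.977450, f(u_1) = -6.060750
u_2 = 3.650000 - (-6.060750)·(3.650000 - 5.770000)/(-6.060750 - (3.977450)) = 4.929989; f(u_2) = -1.075205
u_3 = 4.929989 - (-1.075205)·(4.929989 - 3.650000)/(-1.075205 - (-6.060750)) = 5.206038; f(u_3) = 0.429541

5.20604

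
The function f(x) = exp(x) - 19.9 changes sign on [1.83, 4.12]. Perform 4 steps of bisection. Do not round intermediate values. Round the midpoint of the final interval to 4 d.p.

f(1.830000) = -13.666113, f(4.120000) = 41.659242 (opposite signs)
step 1: m = 2.975000, f(m) = -0.310377 < 0 → root in [2.975000, 4.120000]
step 2: m = 3.547500, f(m) = 14.826393 > 0 → root in [2.975000, 3.547500]
step 3: m = 3.261250, f(m) = 6.182119 > 0 → root in [2.975000, 3.261250]
step 4: m = 3.118125, f(m) = 2.703957 > 0 → root in [2.975000, 3.118125]
Midpoint of [2.975000, 3.118125] = 3.046563

3.0466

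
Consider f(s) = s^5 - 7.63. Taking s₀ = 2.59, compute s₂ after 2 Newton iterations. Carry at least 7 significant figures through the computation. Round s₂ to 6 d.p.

1.762318

Newton update: s ← s − f(s)/f'(s).
f'(s) = 5s⁴
s_0 = 2.590000: f = 108.916389, f' = 224.993028 → s_1 = 2.590000 - (108.916389)/(224.993028) = 2.105912
s_1 = 2.105912: f = 33.789158, f' = 98.340184 → s_2 = 2.105912 - (33.789158)/(98.340184) = 1.762318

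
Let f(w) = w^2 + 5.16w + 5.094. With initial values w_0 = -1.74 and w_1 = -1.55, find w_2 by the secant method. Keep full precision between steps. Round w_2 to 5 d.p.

-1.28182

f(w_0) = -0.856800, f(w_1) = -0.501500
w_2 = -1.550000 - (-0.501500)·(-1.550000 - -1.740000)/(-0.501500 - (-0.856800)) = -1.281818; f(w_2) = 0.122876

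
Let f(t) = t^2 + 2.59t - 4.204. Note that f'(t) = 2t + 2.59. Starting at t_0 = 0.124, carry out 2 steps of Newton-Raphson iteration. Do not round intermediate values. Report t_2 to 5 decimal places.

1.15295

Newton update: t ← t − f(t)/f'(t).
t_0 = 0.124000: f = -3.867464, f' = 2.838000 → t_1 = 0.124000 - (-3.867464)/(2.838000) = 1.486743
t_1 = 1.486743: f = 1.857068, f' = 5.563486 → t_2 = 1.486743 - (1.857068)/(5.563486) = 1.152947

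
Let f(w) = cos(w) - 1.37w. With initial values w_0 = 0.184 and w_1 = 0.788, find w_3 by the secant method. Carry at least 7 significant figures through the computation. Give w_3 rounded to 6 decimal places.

f(w_0) = 0.731040, f(w_1) = -0.374295
w_2 = 0.788000 - (-0.374295)·(0.788000 - 0.184000)/(-0.374295 - (0.731040)) = 0.583470; f(w_2) = 0.035202
w_3 = 0.583470 - (0.035202)·(0.583470 - 0.788000)/(0.035202 - (-0.374295)) = 0.601052; f(w_3) = 0.001299

0.601052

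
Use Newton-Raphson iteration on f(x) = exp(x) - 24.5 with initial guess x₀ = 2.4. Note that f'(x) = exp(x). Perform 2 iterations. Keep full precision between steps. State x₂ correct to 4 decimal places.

x_0 = 2.400000: f = -13.476824, f' = 11.023176 → x_1 = 2.400000 - (-13.476824)/(11.023176) = 3.622590
x_1 = 3.622590: f = 12.934392, f' = 37.434392 → x_2 = 3.622590 - (12.934392)/(37.434392) = 3.277068

3.2771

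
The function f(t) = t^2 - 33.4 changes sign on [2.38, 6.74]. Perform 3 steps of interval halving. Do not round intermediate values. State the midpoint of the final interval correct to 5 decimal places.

f(2.380000) = -27.735600, f(6.740000) = 12.027600 (opposite signs)
step 1: m = 4.560000, f(m) = -12.606400 < 0 → root in [4.560000, 6.740000]
step 2: m = 5.650000, f(m) = -1.477500 < 0 → root in [5.650000, 6.740000]
step 3: m = 6.195000, f(m) = 4.978025 > 0 → root in [5.650000, 6.195000]
Midpoint of [5.650000, 6.195000] = 5.922500

5.92250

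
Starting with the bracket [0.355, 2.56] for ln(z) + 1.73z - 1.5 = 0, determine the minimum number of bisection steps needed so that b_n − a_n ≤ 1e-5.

18

Initial width b − a = 2.56 − 0.355 = 2.205000.
After n steps the width is (b−a)/2^n; need (b−a)/2^n ≤ 1e-5.
So n ≥ log₂(2.205000/1e-5) = log₂(220500.0000) ≈ 17.7504.
Hence n = 18.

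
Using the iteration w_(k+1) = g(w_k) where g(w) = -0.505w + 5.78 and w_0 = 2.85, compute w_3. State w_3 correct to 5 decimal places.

3.96810

w_1 = g(2.850000) = 4.340750
w_2 = g(4.340750) = 3.587921
w_3 = g(3.587921) = 3.968100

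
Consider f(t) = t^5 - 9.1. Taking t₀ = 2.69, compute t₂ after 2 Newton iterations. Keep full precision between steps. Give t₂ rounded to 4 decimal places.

f'(t) = 5t⁴
t_0 = 2.690000: f = 131.751475, f' = 261.805716 → t_1 = 2.690000 - (131.751475)/(261.805716) = 2.186759
t_1 = 2.186759: f = 40.903939, f' = 114.333468 → t_2 = 2.186759 - (40.903939)/(114.333468) = 1.828999

1.8290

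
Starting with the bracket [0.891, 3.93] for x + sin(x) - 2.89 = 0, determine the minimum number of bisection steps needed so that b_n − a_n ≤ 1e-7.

Initial width b − a = 3.93 − 0.891 = 3.039000.
After n steps the width is (b−a)/2^n; need (b−a)/2^n ≤ 1e-7.
So n ≥ log₂(3.039000/1e-7) = log₂(30390000.0000) ≈ 24.8571.
Hence n = 25.

25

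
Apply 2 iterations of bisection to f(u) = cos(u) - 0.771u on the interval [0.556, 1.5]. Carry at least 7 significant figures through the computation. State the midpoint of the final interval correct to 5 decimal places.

f(0.556000) = 0.420697, f(1.500000) = -1.085763 (opposite signs)
step 1: m = 1.028000, f(m) = -0.276056 < 0 → root in [0.556000, 1.028000]
step 2: m = 0.792000, f(m) = 0.091791 > 0 → root in [0.792000, 1.028000]
Midpoint of [0.792000, 1.028000] = 0.910000

0.91000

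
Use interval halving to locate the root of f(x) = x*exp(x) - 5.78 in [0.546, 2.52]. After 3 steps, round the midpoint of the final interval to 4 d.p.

1.4096

f(0.546000) = -4.837422, f(2.520000) = 25.540064 (opposite signs)
step 1: m = 1.533000, f(m) = 1.320936 > 0 → root in [0.546000, 1.533000]
step 2: m = 1.039500, f(m) = -2.840499 < 0 → root in [1.039500, 1.533000]
step 3: m = 1.286250, f(m) = -1.124818 < 0 → root in [1.286250, 1.533000]
Midpoint of [1.286250, 1.533000] = 1.409625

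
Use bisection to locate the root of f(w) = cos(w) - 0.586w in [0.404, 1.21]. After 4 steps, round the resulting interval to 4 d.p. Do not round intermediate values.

f(0.404000) = 0.682752, f(1.210000) = -0.356041 (opposite signs)
step 1: m = 0.807000, f(m) = 0.218766 > 0 → root in [0.807000, 1.210000]
step 2: m = 1.008500, f(m) = -0.057851 < 0 → root in [0.807000, 1.008500]
step 3: m = 0.907750, f(m) = 0.083579 > 0 → root in [0.907750, 1.008500]
step 4: m = 0.958125, f(m) = 0.013594 > 0 → root in [0.958125, 1.008500]

[0.9581, 1.0085]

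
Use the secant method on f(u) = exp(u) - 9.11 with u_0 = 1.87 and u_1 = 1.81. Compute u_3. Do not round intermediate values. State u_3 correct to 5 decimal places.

f(u_0) = -2.621704, f(u_1) = -2.999553
u_2 = 1.810000 - (-2.999553)·(1.810000 - 1.870000)/(-2.999553 - (-2.621704)) = 2.286310; f(u_2) = 0.728564
u_3 = 2.286310 - (0.728564)·(2.286310 - 1.810000)/(0.728564 - (-2.999553)) = 2.193227; f(u_3) = -0.145903

2.19323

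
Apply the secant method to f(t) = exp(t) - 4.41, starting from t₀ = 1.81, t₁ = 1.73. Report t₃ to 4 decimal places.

1.4882

f(t_0) = 1.700447, f(t_1) = 1.230654
t_2 = 1.730000 - (1.230654)·(1.730000 - 1.810000)/(1.230654 - (1.700447)) = 1.520435; f(t_2) = 0.164214
t_3 = 1.520435 - (0.164214)·(1.520435 - 1.730000)/(0.164214 - (1.230654)) = 1.488165; f(t_3) = 0.018962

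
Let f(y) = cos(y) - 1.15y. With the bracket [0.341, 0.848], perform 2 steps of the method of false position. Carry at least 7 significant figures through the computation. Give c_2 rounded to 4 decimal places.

f(0.341000) = 0.550271, f(0.848000) = -0.313716
step 1: c = 0.663907, f(c) = 0.024098 > 0 → new bracket [0.663907, 0.848000]
step 2: c = 0.677039, f(c) = 0.000836 > 0 → new bracket [0.677039, 0.848000]

0.6770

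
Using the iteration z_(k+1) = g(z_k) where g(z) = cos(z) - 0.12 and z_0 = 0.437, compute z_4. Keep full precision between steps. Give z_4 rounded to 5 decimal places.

0.63654

z_1 = g(0.437000) = 0.786025
z_2 = g(0.786025) = 0.586663
z_3 = g(0.586663) = 0.712793
z_4 = g(0.712793) = 0.636539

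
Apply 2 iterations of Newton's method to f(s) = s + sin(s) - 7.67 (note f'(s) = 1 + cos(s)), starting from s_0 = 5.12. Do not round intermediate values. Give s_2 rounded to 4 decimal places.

Newton update: s ← s − f(s)/f'(s).
s_0 = 5.120000: f = -3.468070, f' = 1.396417 → s_1 = 5.120000 - (-3.468070)/(1.396417) = 7.603549
s_1 = 7.603549: f = 0.902354, f' = 1.247823 → s_2 = 7.603549 - (0.902354)/(1.247823) = 6.880406

6.8804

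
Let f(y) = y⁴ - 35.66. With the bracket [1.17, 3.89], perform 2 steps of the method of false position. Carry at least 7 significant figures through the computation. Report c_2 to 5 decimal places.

f(1.170000) = -33.786113, f(3.890000) = 193.320450
step 1: c = 1.574648, f(c) = -29.511998 < 0 → new bracket [1.574648, 3.890000]
step 2: c = 1.881294, f(c) = -23.133589 < 0 → new bracket [1.881294, 3.890000]

1.88129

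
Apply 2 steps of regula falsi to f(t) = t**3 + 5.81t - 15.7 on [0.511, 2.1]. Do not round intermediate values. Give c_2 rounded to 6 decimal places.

1.743152

f(0.511000) = -12.597657, f(2.100000) = 5.762000
step 1: c = 1.601308, f(c) = -2.290350 < 0 → new bracket [1.601308, 2.100000]
step 2: c = 1.743152, f(c) = -0.275581 < 0 → new bracket [1.743152, 2.100000]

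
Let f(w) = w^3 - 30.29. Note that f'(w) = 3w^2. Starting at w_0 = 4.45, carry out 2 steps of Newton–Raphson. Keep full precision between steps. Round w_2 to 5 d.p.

w_0 = 4.450000: f = 57.831125, f' = 59.407500 → w_1 = 4.450000 - (57.831125)/(59.407500) = 3.476535
w_1 = 3.476535: f = 11.728428, f' = 36.258886 → w_2 = 3.476535 - (11.728428)/(36.258886) = 3.153071

3.15307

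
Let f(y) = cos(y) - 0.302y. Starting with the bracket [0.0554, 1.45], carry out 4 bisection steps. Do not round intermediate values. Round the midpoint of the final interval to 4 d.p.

f(0.055400) = 0.981735, f(1.450000) = -0.317397 (opposite signs)
step 1: m = 0.752700, f(m) = 0.502530 > 0 → root in [0.752700, 1.450000]
step 2: m = 1.101350, f(m) = 0.119785 > 0 → root in [1.101350, 1.450000]
step 3: m = 1.275675, f(m) = -0.094398 < 0 → root in [1.101350, 1.275675]
step 4: m = 1.188513, f(m) = 0.014110 > 0 → root in [1.188513, 1.275675]
Midpoint of [1.188513, 1.275675] = 1.232094

1.2321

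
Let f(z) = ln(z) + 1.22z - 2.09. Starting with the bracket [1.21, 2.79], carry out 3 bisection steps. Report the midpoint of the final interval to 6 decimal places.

f(1.210000) = -0.423180, f(2.790000) = 2.339842 (opposite signs)
step 1: m = 2.000000, f(m) = 1.043147 > 0 → root in [1.210000, 2.000000]
step 2: m = 1.605000, f(m) = 0.341224 > 0 → root in [1.210000, 1.605000]
step 3: m = 1.407500, f(m) = -0.031035 < 0 → root in [1.407500, 1.605000]
Midpoint of [1.407500, 1.605000] = 1.506250

1.506250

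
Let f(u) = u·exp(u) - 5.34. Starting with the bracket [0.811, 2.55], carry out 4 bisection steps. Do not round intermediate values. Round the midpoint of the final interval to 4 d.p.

1.4088

f(0.811000) = -3.515123, f(2.550000) = 27.318115 (opposite signs)
step 1: m = 1.680500, f(m) = 3.681326 > 0 → root in [0.811000, 1.680500]
step 2: m = 1.245750, f(m) = -1.010345 < 0 → root in [1.245750, 1.680500]
step 3: m = 1.463125, f(m) = 0.979876 > 0 → root in [1.245750, 1.463125]
step 4: m = 1.354437, f(m) = -0.092122 < 0 → root in [1.354437, 1.463125]
Midpoint of [1.354437, 1.463125] = 1.408781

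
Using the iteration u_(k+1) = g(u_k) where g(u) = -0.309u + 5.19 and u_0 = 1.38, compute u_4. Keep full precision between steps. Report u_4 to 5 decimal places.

3.94129

u_1 = g(1.380000) = 4.763580
u_2 = g(4.763580) = 3.718054
u_3 = g(3.718054) = 4.041121
u_4 = g(4.041121) = 3.941293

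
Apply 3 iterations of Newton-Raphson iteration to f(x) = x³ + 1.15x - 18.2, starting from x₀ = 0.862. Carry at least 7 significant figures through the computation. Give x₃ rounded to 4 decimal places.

Newton update: x ← x − f(x)/f'(x).
f'(x) = 3x² + 1.15
x_0 = 0.862000: f = -16.568196, f' = 3.379132 → x_1 = 0.862000 - (-16.568196)/(3.379132) = 5.765092
x_1 = 5.765092: f = 180.040131, f' = 100.858867 → x_2 = 5.765092 - (180.040131)/(100.858867) = 3.980022
x_2 = 3.980022: f = 49.422881, f' = 48.671734 → x_3 = 3.980022 - (49.422881)/(48.671734) = 2.964589

2.9646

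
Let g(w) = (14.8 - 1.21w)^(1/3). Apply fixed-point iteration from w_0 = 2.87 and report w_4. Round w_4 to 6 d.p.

w_1 = g(2.870000) = 2.245823
w_2 = g(2.245823) = 2.294667
w_3 = g(2.294667) = 2.290919
w_4 = g(2.290919) = 2.291207

2.291207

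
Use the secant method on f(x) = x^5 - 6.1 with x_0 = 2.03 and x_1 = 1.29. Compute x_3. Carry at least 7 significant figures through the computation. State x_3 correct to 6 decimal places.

1.456208

Secant update: x_(k+1) = x_k − f(x_k)·(x_k − x_(k-1))/(f(x_k) − f(x_(k-1))).
f(x_0) = 28.373088, f(x_1) = -2.527695
x_2 = 1.290000 - (-2.527695)·(1.290000 - 2.030000)/(-2.527695 - (28.373088)) = 1.350532; f(x_2) = -1.607120
x_3 = 1.350532 - (-1.607120)·(1.350532 - 1.290000)/(-1.607120 - (-2.527695)) = 1.456208; f(x_3) = 0.448131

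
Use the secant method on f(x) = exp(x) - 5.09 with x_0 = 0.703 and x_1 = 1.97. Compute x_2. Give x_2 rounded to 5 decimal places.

1.45820

Secant update: x_(k+1) = x_k − f(x_k)·(x_k − x_(k-1))/(f(x_k) − f(x_(k-1))).
f(x_0) = -3.070197, f(x_1) = 2.080676
x_2 = 1.970000 - (2.080676)·(1.970000 - 0.703000)/(2.080676 - (-3.070197)) = 1.458200; f(x_2) = -0.791784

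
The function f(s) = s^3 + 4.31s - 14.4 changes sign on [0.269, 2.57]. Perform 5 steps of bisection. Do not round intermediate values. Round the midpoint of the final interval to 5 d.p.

f(0.269000) = -13.221145, f(2.570000) = 13.651293 (opposite signs)
step 1: m = 1.419500, f(m) = -5.421691 < 0 → root in [1.419500, 2.570000]
step 2: m = 1.994750, f(m) = 2.134538 > 0 → root in [1.419500, 1.994750]
step 3: m = 1.707125, f(m) = -2.067258 < 0 → root in [1.707125, 1.994750]
step 4: m = 1.850937, f(m) = -0.081204 < 0 → root in [1.850937, 1.994750]
step 5: m = 1.922844, f(m) = 0.996841 > 0 → root in [1.850937, 1.922844]
Midpoint of [1.850937, 1.922844] = 1.886891

1.88689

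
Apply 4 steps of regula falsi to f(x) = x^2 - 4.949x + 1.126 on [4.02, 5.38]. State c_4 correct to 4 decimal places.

4.7097

False-position update: c = (a·f(b) − b·f(a))/(f(b) − f(a)); replace the endpoint whose sign matches f(c).
f(4.020000) = -2.608580, f(5.380000) = 3.444780
step 1: c = 4.606066, f(c) = -0.453576 < 0 → new bracket [4.606066, 5.380000]
step 2: c = 4.696114, f(c) = -0.061582 < 0 → new bracket [4.696114, 5.380000]
step 3: c = 4.708125, f(c) = -0.008070 < 0 → new bracket [4.708125, 5.380000]
step 4: c = 4.709695, f(c) = -0.001053 < 0 → new bracket [4.709695, 5.380000]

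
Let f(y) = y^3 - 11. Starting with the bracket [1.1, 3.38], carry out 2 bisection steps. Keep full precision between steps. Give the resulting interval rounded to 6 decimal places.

f(1.100000) = -9.669000, f(3.380000) = 27.614472 (opposite signs)
step 1: m = 2.240000, f(m) = 0.239424 > 0 → root in [1.100000, 2.240000]
step 2: m = 1.670000, f(m) = -6.342537 < 0 → root in [1.670000, 2.240000]

[1.670000, 2.240000]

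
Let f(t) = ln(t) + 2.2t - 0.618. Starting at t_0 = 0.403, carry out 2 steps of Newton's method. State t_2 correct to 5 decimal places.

Newton update: t ← t − f(t)/f'(t).
f'(t) = 1/t + 2.2
t_0 = 0.403000: f = -0.640219, f' = 4.681390 → t_1 = 0.403000 - (-0.640219)/(4.681390) = 0.539758
t_1 = 0.539758: f = -0.047166, f' = 4.052681 → t_2 = 0.539758 - (-0.047166)/(4.052681) = 0.551396

0.55140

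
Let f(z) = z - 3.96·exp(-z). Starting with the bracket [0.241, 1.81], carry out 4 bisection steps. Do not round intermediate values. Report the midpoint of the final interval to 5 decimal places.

f(0.241000) = -2.870933, f(1.810000) = 1.161930 (opposite signs)
step 1: m = 1.025500, f(m) = -0.394624 < 0 → root in [1.025500, 1.810000]
step 2: m = 1.417750, f(m) = 0.458406 > 0 → root in [1.025500, 1.417750]
step 3: m = 1.221625, f(m) = 0.054412 > 0 → root in [1.025500, 1.221625]
step 4: m = 1.123563, f(m) = -0.163911 < 0 → root in [1.123563, 1.221625]
Midpoint of [1.123563, 1.221625] = 1.172594

1.17259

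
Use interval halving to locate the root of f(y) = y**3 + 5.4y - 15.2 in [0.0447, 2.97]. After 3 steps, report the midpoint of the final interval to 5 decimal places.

1.69018

f(0.044700) = -14.958531, f(2.970000) = 27.036073 (opposite signs)
step 1: m = 1.507350, f(m) = -3.635454 < 0 → root in [1.507350, 2.970000]
step 2: m = 2.238675, f(m) = 8.108336 > 0 → root in [1.507350, 2.238675]
step 3: m = 1.873013, f(m) = 1.485125 > 0 → root in [1.507350, 1.873013]
Midpoint of [1.507350, 1.873013] = 1.690181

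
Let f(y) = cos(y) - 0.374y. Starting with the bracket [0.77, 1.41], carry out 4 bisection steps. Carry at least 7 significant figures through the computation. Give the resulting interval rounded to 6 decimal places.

[1.130000, 1.170000]

f(0.770000) = 0.429931, f(1.410000) = -0.367236 (opposite signs)
step 1: m = 1.090000, f(m) = 0.054825 > 0 → root in [1.090000, 1.410000]
step 2: m = 1.250000, f(m) = -0.152178 < 0 → root in [1.090000, 1.250000]
step 3: m = 1.170000, f(m) = -0.047428 < 0 → root in [1.090000, 1.170000]
step 4: m = 1.130000, f(m) = 0.004040 > 0 → root in [1.130000, 1.170000]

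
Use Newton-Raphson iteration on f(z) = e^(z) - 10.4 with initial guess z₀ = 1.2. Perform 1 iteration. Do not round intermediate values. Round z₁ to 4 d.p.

f'(z) = e^(z)
z_0 = 1.200000: f = -7.079883, f' = 3.320117 → z_1 = 1.200000 - (-7.079883)/(3.320117) = 3.332420

3.3324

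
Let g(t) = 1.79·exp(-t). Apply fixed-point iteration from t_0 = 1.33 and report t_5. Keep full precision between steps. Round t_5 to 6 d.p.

t_1 = g(1.330000) = 0.473414
t_2 = g(0.473414) = 1.114941
t_3 = g(1.114941) = 0.587003
t_4 = g(0.587003) = 0.995224
t_5 = g(0.995224) = 0.661657

0.661657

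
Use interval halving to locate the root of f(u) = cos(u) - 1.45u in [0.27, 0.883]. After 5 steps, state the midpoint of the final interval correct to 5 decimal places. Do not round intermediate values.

f(0.270000) = 0.572271, f(0.883000) = -0.645514 (opposite signs)
step 1: m = 0.576500, f(m) = 0.002451 > 0 → root in [0.576500, 0.883000]
step 2: m = 0.729750, f(m) = -0.312796 < 0 → root in [0.576500, 0.729750]
step 3: m = 0.653125, f(m) = -0.152843 < 0 → root in [0.576500, 0.653125]
step 4: m = 0.614812, f(m) = -0.074597 < 0 → root in [0.576500, 0.614812]
step 5: m = 0.595656, f(m) = -0.035921 < 0 → root in [0.576500, 0.595656]
Midpoint of [0.576500, 0.595656] = 0.586078

0.58608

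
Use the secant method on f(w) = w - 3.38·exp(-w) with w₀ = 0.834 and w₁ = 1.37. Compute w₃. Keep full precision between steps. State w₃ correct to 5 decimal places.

f(w_0) = -0.633963, f(w_1) = 0.511118
w_2 = 1.370000 - (0.511118)·(1.370000 - 0.834000)/(0.511118 - (-0.633963)) = 1.130751; f(w_2) = 0.039718
w_3 = 1.130751 - (0.039718)·(1.130751 - 1.370000)/(0.039718 - (0.511118)) = 1.110593; f(w_3) = -0.002656

1.11059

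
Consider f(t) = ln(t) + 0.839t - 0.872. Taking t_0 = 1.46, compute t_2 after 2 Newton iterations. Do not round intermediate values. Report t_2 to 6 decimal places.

1.017639

f'(t) = 1/t + 0.839
t_0 = 1.460000: f = 0.731376, f' = 1.523932 → t_1 = 1.460000 - (0.731376)/(1.523932) = 0.980073
t_1 = 0.980073: f = -0.069848, f' = 1.859333 → t_2 = 0.980073 - (-0.069848)/(1.859333) = 1.017639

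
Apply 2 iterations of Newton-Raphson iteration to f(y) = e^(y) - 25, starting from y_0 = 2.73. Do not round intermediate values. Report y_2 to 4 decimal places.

3.2284

Newton update: y ← y − f(y)/f'(y).
f'(y) = e^(y)
y_0 = 2.730000: f = -9.667113, f' = 15.332887 → y_1 = 2.730000 - (-9.667113)/(15.332887) = 3.360482
y_1 = 3.360482: f = 3.803078, f' = 28.803078 → y_2 = 3.360482 - (3.803078)/(28.803078) = 3.228445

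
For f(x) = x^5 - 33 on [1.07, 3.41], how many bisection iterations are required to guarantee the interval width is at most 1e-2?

8

Initial width b − a = 3.41 − 1.07 = 2.340000.
After n steps the width is (b−a)/2^n; need (b−a)/2^n ≤ 1e-2.
So n ≥ log₂(2.340000/1e-2) = log₂(234.0000) ≈ 7.8704.
Hence n = 8.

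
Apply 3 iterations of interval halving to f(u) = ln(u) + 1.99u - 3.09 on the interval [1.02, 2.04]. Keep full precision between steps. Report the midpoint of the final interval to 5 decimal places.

f(1.020000) = -1.040397, f(2.040000) = 1.682550 (opposite signs)
step 1: m = 1.530000, f(m) = 0.379968 > 0 → root in [1.020000, 1.530000]
step 2: m = 1.275000, f(m) = -0.309804 < 0 → root in [1.275000, 1.530000]
step 3: m = 1.402500, f(m) = 0.039231 > 0 → root in [1.275000, 1.402500]
Midpoint of [1.275000, 1.402500] = 1.338750

1.33875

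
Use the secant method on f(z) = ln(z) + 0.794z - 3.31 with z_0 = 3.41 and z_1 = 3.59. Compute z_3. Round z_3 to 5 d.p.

2.85044

f(z_0) = 0.624252, f(z_1) = 0.818612
z_2 = 3.590000 - (0.818612)·(3.590000 - 3.410000)/(0.818612 - (0.624252)) = 2.831869; f(z_2) = -0.020559
z_3 = 2.831869 - (-0.020559)·(2.831869 - 3.590000)/(-0.020559 - (0.818612)) = 2.850443; f(z_3) = 0.000726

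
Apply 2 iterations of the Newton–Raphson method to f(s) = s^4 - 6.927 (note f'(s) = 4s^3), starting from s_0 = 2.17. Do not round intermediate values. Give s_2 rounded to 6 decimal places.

1.646173

s_0 = 2.170000: f = 15.246739, f' = 40.873252 → s_1 = 2.170000 - (15.246739)/(40.873252) = 1.796975
s_1 = 1.796975: f = 3.500214, f' = 23.210591 → s_2 = 1.796975 - (3.500214)/(23.210591) = 1.646173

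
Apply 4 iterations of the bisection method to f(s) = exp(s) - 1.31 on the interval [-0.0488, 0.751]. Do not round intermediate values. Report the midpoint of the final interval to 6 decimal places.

f(-0.048800) = -0.357628, f(0.751000) = 0.809118 (opposite signs)
step 1: m = 0.351100, f(m) = 0.110629 > 0 → root in [-0.048800, 0.351100]
step 2: m = 0.151150, f(m) = -0.146829 < 0 → root in [0.151150, 0.351100]
step 3: m = 0.251125, f(m) = -0.024529 < 0 → root in [0.251125, 0.351100]
step 4: m = 0.301113, f(m) = 0.041361 > 0 → root in [0.251125, 0.301113]
Midpoint of [0.251125, 0.301113] = 0.276119

0.276119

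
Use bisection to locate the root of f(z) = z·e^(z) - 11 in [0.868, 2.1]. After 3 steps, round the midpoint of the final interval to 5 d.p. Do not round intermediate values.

f(0.868000) = -8.932301, f(2.100000) = 6.148957 (opposite signs)
step 1: m = 1.484000, f(m) = -4.454740 < 0 → root in [1.484000, 2.100000]
step 2: m = 1.792000, f(m) = -0.245414 < 0 → root in [1.792000, 2.100000]
step 3: m = 1.946000, f(m) = 2.623224 > 0 → root in [1.792000, 1.946000]
Midpoint of [1.792000, 1.946000] = 1.869000

1.86900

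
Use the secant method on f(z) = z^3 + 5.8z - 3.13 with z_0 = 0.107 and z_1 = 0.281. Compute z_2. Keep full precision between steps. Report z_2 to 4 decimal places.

0.5306

f(z_0) = -2.508175, f(z_1) = -1.478012
z_2 = 0.281000 - (-1.478012)·(0.281000 - 0.107000)/(-1.478012 - (-2.508175)) = 0.530644; f(z_2) = 0.097156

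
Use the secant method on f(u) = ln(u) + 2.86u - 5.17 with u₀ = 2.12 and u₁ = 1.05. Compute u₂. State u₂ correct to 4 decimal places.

Secant update: u_(k+1) = u_k − f(u_k)·(u_k − u_(k-1))/(f(u_k) − f(u_(k-1))).
f(u_0) = 1.644616, f(u_1) = -2.118210
u_2 = 1.050000 - (-2.118210)·(1.050000 - 2.120000)/(-2.118210 - (1.644616)) = 1.652336; f(u_2) = 0.057870

1.6523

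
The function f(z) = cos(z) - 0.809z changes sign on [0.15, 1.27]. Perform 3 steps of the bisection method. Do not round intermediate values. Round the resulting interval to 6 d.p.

[0.710000, 0.850000]

f(0.150000) = 0.867421, f(1.270000) = -0.731149 (opposite signs)
step 1: m = 0.710000, f(m) = 0.183972 > 0 → root in [0.710000, 1.270000]
step 2: m = 0.990000, f(m) = -0.252220 < 0 → root in [0.710000, 0.990000]
step 3: m = 0.850000, f(m) = -0.027667 < 0 → root in [0.710000, 0.850000]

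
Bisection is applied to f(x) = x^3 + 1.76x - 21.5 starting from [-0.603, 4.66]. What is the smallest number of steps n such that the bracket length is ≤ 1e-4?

16

Initial width b − a = 4.66 − -0.603 = 5.263000.
After n steps the width is (b−a)/2^n; need (b−a)/2^n ≤ 1e-4.
So n ≥ log₂(5.263000/1e-4) = log₂(52630.0000) ≈ 15.6836.
Hence n = 16.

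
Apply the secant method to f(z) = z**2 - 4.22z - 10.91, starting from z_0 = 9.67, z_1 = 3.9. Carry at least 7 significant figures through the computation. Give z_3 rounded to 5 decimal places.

f(z_0) = 41.791500, f(z_1) = -12.158000
z_2 = 3.900000 - (-12.158000)·(3.900000 - 9.670000)/(-12.158000 - (41.791500)) = 5.200321; f(z_2) = -5.812017
z_3 = 5.200321 - (-5.812017)·(5.200321 - 3.900000)/(-5.812017 - (-12.158000)) = 6.391230; f(z_3) = 2.966827

6.39123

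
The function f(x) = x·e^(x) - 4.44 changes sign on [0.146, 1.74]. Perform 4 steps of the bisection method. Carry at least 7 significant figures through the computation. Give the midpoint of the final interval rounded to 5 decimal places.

f(0.146000) = -4.271049, f(1.740000) = 5.473378 (opposite signs)
step 1: m = 0.943000, f(m) = -2.018684 < 0 → root in [0.943000, 1.740000]
step 2: m = 1.341500, f(m) = 0.690937 > 0 → root in [0.943000, 1.341500]
step 3: m = 1.142250, f(m) = -0.860404 < 0 → root in [1.142250, 1.341500]
step 4: m = 1.241875, f(m) = -0.140506 < 0 → root in [1.241875, 1.341500]
Midpoint of [1.241875, 1.341500] = 1.291687

1.29169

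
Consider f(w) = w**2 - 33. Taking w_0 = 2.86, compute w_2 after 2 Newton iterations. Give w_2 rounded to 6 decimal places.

5.891527

f'(w) = 2w
w_0 = 2.860000: f = -24.820400, f' = 5.720000 → w_1 = 2.860000 - (-24.820400)/(5.720000) = 7.199231
w_1 = 7.199231: f = 18.828924, f' = 14.398462 → w_2 = 7.199231 - (18.828924)/(14.398462) = 5.891527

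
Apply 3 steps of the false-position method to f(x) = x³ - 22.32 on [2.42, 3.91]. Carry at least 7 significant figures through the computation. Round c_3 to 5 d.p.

f(2.420000) = -8.147512, f(3.910000) = 37.456471
step 1: c = 2.686200, f(c) = -2.937260 < 0 → new bracket [2.686200, 3.910000]
step 2: c = 2.775190, f(c) = -0.946381 < 0 → new bracket [2.775190, 3.910000]
step 3: c = 2.803155, f(c) = -0.293699 < 0 → new bracket [2.803155, 3.910000]

2.80316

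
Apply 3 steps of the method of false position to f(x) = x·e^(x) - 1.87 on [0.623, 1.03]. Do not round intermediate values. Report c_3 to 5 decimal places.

0.82125

f(0.623000) = -0.708408, f(1.030000) = 1.015098
step 1: c = 0.790288, f(c) = -0.128180 < 0 → new bracket [0.790288, 1.030000]
step 2: c = 0.817164, f(c) = -0.019885 < 0 → new bracket [0.817164, 1.030000]
step 3: c = 0.821253, f(c) = -0.003008 < 0 → new bracket [0.821253, 1.030000]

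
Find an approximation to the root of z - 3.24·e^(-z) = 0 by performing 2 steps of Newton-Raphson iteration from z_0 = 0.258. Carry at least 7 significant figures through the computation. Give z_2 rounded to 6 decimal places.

1.079962

f'(z) = 1 + 3.24·e^(-z)
z_0 = 0.258000: f = -2.245209, f' = 3.503209 → z_1 = 0.258000 - (-2.245209)/(3.503209) = 0.898901
z_1 = 0.898901: f = -0.419834, f' = 2.318735 → z_2 = 0.898901 - (-0.419834)/(2.318735) = 1.079962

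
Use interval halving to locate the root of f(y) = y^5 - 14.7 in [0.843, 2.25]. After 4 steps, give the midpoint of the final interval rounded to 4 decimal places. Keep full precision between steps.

1.6784

f(0.843000) = -14.274266, f(2.250000) = 42.965039 (opposite signs)
step 1: m = 1.546500, f(m) = -5.853945 < 0 → root in [1.546500, 2.250000]
step 2: m = 1.898250, f(m) = 9.947169 > 0 → root in [1.546500, 1.898250]
step 3: m = 1.722375, f(m) = 0.457884 > 0 → root in [1.546500, 1.722375]
step 4: m = 1.634437, f(m) = -3.036159 < 0 → root in [1.634437, 1.722375]
Midpoint of [1.634437, 1.722375] = 1.678406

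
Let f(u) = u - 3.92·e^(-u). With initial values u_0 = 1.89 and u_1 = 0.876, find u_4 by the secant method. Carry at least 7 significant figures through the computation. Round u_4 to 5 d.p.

1.19108

f(u_0) = 1.297799, f(u_1) = -0.756466
u_2 = 0.876000 - (-0.756466)·(0.876000 - 1.890000)/(-0.756466 - (1.297799)) = 1.249397; f(u_2) = 0.125621
u_3 = 1.249397 - (0.125621)·(1.249397 - 0.876000)/(0.125621 - (-0.756466)) = 1.196220; f(u_3) = 0.011068
u_4 = 1.196220 - (0.011068)·(1.196220 - 1.249397)/(0.011068 - (0.125621)) = 1.191082; f(u_4) = -0.000175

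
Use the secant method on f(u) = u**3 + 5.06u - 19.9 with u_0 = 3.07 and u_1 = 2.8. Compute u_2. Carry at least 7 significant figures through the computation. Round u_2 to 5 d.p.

2.27544

Secant update: u_(k+1) = u_k − f(u_k)·(u_k − u_(k-1))/(f(u_k) − f(u_(k-1))).
f(u_0) = 24.568643, f(u_1) = 16.220000
u_2 = 2.800000 - (16.220000)·(2.800000 - 3.070000)/(16.220000 - (24.568643)) = 2.275436; f(u_2) = 3.395018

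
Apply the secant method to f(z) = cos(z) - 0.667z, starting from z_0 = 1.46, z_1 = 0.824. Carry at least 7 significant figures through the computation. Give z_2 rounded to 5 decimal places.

Secant update: z_(k+1) = z_k − f(z_k)·(z_k − z_(k-1))/(f(z_k) − f(z_(k-1))).
f(z_0) = -0.863250, f(z_1) = 0.129683
z_2 = 0.824000 - (0.129683)·(0.824000 - 1.460000)/(0.129683 - (-0.863250)) = 0.907065; f(z_2) = 0.011047

0.90707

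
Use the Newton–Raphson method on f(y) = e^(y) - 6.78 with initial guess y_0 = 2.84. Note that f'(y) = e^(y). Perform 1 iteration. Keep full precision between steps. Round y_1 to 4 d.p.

2.2361

y_0 = 2.840000: f = 10.335766, f' = 17.115766 → y_1 = 2.840000 - (10.335766)/(17.115766) = 2.236126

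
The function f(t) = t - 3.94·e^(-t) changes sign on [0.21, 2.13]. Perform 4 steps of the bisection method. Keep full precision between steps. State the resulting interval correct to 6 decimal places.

f(0.210000) = -2.983702, f(2.130000) = 1.661781 (opposite signs)
step 1: m = 1.170000, f(m) = -0.052846 < 0 → root in [1.170000, 2.130000]
step 2: m = 1.650000, f(m) = 0.893323 > 0 → root in [1.170000, 1.650000]
step 3: m = 1.410000, f(m) = 0.448075 > 0 → root in [1.170000, 1.410000]
step 4: m = 1.290000, f(m) = 0.205433 > 0 → root in [1.170000, 1.290000]

[1.170000, 1.290000]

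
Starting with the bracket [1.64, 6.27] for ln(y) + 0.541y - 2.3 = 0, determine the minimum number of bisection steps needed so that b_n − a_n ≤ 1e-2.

Initial width b − a = 6.27 − 1.64 = 4.630000.
After n steps the width is (b−a)/2^n; need (b−a)/2^n ≤ 1e-2.
So n ≥ log₂(4.630000/1e-2) = log₂(463.0000) ≈ 8.8549.
Hence n = 9.

9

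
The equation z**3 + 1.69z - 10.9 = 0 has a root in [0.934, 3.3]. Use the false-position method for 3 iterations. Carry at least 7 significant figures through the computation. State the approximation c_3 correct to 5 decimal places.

f(0.934000) = -8.506759, f(3.300000) = 30.614000
step 1: c = 1.448484, f(c) = -5.412992 < 0 → new bracket [1.448484, 3.300000]
step 2: c = 1.726671, f(c) = -2.834044 < 0 → new bracket [1.726671, 3.300000]
step 3: c = 1.859979, f(c) = -1.322003 < 0 → new bracket [1.859979, 3.300000]

1.85998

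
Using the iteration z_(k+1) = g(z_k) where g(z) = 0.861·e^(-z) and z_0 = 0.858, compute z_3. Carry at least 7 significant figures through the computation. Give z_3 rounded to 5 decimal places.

0.47363

z_1 = g(0.858000) = 0.365072
z_2 = g(0.365072) = 0.597660
z_3 = g(0.597660) = 0.473634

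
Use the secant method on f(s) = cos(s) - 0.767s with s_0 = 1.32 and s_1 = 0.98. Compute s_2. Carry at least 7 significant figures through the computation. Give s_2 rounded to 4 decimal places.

f(s_0) = -0.764265, f(s_1) = -0.194637
s_2 = 0.980000 - (-0.194637)·(0.980000 - 1.320000)/(-0.194637 - (-0.764265)) = 0.863824; f(s_2) = -0.013019

0.8638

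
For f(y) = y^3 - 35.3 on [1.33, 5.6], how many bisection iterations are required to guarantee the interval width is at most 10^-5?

19

Initial width b − a = 5.6 − 1.33 = 4.270000.
After n steps the width is (b−a)/2^n; need (b−a)/2^n ≤ 10^-5.
So n ≥ log₂(4.270000/10^-5) = log₂(427000.0000) ≈ 18.7039.
Hence n = 19.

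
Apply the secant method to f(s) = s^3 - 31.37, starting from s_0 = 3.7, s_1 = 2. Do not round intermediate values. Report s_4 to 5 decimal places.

Secant update: s_(k+1) = s_k − f(s_k)·(s_k − s_(k-1))/(f(s_k) − f(s_(k-1))).
f(s_0) = 19.283000, f(s_1) = -23.370000
s_2 = 2.000000 - (-23.370000)·(2.000000 - 3.700000)/(-23.370000 - (19.283000)) = 2.931447; f(s_2) = -6.178963
s_3 = 2.931447 - (-6.178963)·(2.931447 - 2.000000)/(-6.178963 - (-23.370000)) = 3.266236; f(s_3) = 3.475180
s_4 = 3.266236 - (3.475180)·(3.266236 - 2.931447)/(3.475180 - (-6.178963)) = 3.145723; f(s_4) = -0.241276

3.14572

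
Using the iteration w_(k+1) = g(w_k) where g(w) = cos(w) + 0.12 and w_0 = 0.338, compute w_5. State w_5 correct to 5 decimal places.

0.87955

w_1 = g(0.338000) = 1.063420
w_2 = g(1.063420) = 0.605886
w_3 = g(0.605886) = 0.941998
w_4 = g(0.941998) = 0.708173
w_5 = g(0.708173) = 0.879551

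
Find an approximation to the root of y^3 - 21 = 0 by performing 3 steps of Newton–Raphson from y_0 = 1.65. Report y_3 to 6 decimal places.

2.773153

Newton update: y ← y − f(y)/f'(y).
f'(y) = 3y^2
y_0 = 1.650000: f = -16.507875, f' = 8.167500 → y_1 = 1.650000 - (-16.507875)/(8.167500) = 3.671166
y_1 = 3.671166: f = 28.478001, f' = 40.432384 → y_2 = 3.671166 - (28.478001)/(40.432384) = 2.966830
y_2 = 2.966830: f = 5.114270, f' = 26.406237 → y_3 = 2.966830 - (5.114270)/(26.406237) = 2.773153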